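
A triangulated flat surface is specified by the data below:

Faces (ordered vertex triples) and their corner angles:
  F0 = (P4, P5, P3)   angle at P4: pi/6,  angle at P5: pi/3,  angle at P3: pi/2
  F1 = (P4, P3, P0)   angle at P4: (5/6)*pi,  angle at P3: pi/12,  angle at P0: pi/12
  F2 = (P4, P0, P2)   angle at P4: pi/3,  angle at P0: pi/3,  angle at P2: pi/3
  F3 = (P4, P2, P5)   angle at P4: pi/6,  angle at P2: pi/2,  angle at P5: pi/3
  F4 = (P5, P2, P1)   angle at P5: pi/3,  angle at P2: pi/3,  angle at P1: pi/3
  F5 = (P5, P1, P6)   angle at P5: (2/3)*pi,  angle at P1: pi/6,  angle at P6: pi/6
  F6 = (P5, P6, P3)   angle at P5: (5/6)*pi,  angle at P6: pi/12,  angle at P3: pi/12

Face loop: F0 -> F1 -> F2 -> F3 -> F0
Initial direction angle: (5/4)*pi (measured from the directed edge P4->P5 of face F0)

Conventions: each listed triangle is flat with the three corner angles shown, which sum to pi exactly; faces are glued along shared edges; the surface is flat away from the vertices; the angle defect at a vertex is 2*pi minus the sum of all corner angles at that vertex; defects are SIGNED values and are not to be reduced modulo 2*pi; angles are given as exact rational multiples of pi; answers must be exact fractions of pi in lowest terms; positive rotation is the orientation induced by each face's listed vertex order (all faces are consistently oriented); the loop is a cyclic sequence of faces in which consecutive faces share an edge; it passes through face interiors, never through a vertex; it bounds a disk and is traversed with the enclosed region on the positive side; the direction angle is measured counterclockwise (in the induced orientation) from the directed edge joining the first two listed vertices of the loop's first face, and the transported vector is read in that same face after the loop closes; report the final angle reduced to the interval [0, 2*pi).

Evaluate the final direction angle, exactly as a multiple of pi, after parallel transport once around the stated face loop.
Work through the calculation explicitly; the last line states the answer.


enclosed vertex P4: corner angles sum to (3/2)*pi, defect = 2*pi - (3/2)*pi = pi/2
summing the enclosed defects onto the initial angle, mod 2*pi in the induced orientation:
final angle = (5/4)*pi + pi/2 = (7/4)*pi (mod 2*pi)

Answer: final direction angle = (7/4)*pi


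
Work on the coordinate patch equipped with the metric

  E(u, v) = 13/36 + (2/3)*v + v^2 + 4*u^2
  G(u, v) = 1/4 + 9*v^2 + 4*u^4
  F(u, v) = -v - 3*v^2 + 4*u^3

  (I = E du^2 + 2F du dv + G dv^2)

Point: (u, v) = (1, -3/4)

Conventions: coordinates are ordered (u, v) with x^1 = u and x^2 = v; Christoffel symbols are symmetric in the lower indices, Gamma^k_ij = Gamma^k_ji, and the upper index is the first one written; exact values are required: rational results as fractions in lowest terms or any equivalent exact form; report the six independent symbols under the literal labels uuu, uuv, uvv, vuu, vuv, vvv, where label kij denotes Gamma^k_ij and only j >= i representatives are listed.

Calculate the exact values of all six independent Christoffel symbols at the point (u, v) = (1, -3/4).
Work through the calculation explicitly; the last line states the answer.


E = 637/144, F = 49/16, G = 149/16 at the point
E_u = 8, E_v = -5/6, F_u = 12, F_v = 7/2, G_u = 16, G_v = -27/2
EG - F^2 = 9163/288;  g^inv = (288/9163) * [[149/16, -49/16], [-49/16, 637/144]]
first-kind symbols [ij,l] = (1/2)(d_i g_jl + d_j g_il - d_l g_ij): [uu,u] = E_u/2 = 4, [uu,v] = F_u - E_v/2 = 149/12, [uv,u] = E_v/2 = -5/12, [uv,v] = G_u/2 = 8, [vv,u] = F_v - G_u/2 = -9/2, [vv,v] = G_v/2 = -27/4
Gamma^u_ij = (G*[ij,u] - F*[ij,v])/(EG - F^2), Gamma^v_ij = (E*[ij,v] - F*[ij,u])/(EG - F^2)

Answer: Gamma_uuu = -447/18326, Gamma_uuv = -16347/18326, Gamma_uvv = -12231/18326, Gamma_vuu = 1505/1122, Gamma_vuv = 431/374, Gamma_vvv = -189/374


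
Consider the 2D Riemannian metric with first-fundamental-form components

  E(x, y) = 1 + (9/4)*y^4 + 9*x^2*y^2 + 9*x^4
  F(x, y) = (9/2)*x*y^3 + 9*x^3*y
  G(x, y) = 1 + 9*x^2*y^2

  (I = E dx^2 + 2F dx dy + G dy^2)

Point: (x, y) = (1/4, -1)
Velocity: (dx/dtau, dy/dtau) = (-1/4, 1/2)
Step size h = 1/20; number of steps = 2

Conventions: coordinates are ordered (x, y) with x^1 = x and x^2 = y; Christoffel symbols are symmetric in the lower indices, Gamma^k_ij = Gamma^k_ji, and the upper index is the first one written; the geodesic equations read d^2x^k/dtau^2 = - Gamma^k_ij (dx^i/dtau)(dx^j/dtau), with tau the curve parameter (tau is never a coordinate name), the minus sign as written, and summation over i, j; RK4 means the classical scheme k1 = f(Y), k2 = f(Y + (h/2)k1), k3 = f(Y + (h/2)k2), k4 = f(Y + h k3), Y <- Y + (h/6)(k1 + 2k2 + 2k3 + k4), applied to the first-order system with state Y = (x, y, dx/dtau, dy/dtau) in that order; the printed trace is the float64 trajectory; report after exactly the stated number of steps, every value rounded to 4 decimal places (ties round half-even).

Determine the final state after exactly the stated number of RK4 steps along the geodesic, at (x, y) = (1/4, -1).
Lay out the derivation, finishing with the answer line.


f(Y) = (dx/dtau, dy/dtau, -Gamma^x_ij Y'^i Y'^j, -Gamma^y_ij Y'^i Y'^j) with the Gammas evaluated at the stage position; h = 0.050000; intermediate values shown to 6 dp
step 0: x = 0.2500, y = -1.0000, dx/dtau = -0.2500, dy/dtau = 0.5000
step 1:
  k1: at (x, y) = (0.250000, -1.000000), (dx/dtau, dy/dtau) = (-0.250000, 0.500000); Gamma_xxx = 0.573959, Gamma_xxy = -1.147919, Gamma_xyy = 0.286980, Gamma_yxx = -0.255093, Gamma_yxy = 0.510186, Gamma_yyy = -0.127547; k1 = (-0.250000, 0.500000, -0.394597, 0.175376)
  k2: at (x, y) = (0.243750, -0.987500), (dx/dtau, dy/dtau) = (-0.259865, 0.504384); Gamma_xxx = 0.569480, Gamma_xxy = -1.153562, Gamma_xyy = 0.284740, Gamma_yxx = -0.250599, Gamma_yxy = 0.507623, Gamma_yyy = -0.125299; k2 = (-0.259865, 0.504384, -0.413295, 0.181870)
  k3: at (x, y) = (0.243503, -0.987390), (dx/dtau, dy/dtau) = (-0.260332, 0.504547); Gamma_xxx = 0.569128, Gamma_xxy = -1.153888, Gamma_xyy = 0.284564, Gamma_yxx = -0.250267, Gamma_yxy = 0.507409, Gamma_yyy = -0.125134; k3 = (-0.260332, 0.504547, -0.414138, 0.182112)
  k4: at (x, y) = (0.236983, -0.974773), (dx/dtau, dy/dtau) = (-0.270707, 0.509106); Gamma_xxx = 0.563676, Gamma_xxy = -1.159271, Gamma_xyy = 0.281838, Gamma_yxx = -0.245104, Gamma_yxy = 0.504087, Gamma_yyy = -0.122552; k4 = (-0.270707, 0.509106, -0.433894, 0.188671)
  Y <- Y + (h/6)(k1 + 2k2 + 2k3 + k4): x = 0.2370, y = -0.9748, dx/dtau = -0.2707, dy/dtau = 0.5091
step 2:
  k1: at (x, y) = (0.236991, -0.974775), (dx/dtau, dy/dtau) = (-0.270695, 0.509100); Gamma_xxx = 0.563687, Gamma_xxy = -1.159261, Gamma_xyy = 0.281844, Gamma_yxx = -0.245114, Gamma_yxy = 0.504094, Gamma_yyy = -0.122557; k1 = (-0.270695, 0.509100, -0.433871, 0.188665)
  k2: at (x, y) = (0.230223, -0.962048), (dx/dtau, dy/dtau) = (-0.281541, 0.513817); Gamma_xxx = 0.557233, Gamma_xxy = -1.164270, Gamma_xyy = 0.278616, Gamma_yxx = -0.239291, Gamma_yxy = 0.499969, Gamma_yyy = -0.119645; k2 = (-0.281541, 0.513817, -0.454574, 0.195206)
  k3: at (x, y) = (0.229952, -0.961930), (dx/dtau, dy/dtau) = (-0.282059, 0.513980); Gamma_xxx = 0.556807, Gamma_xxy = -1.164609, Gamma_xyy = 0.278403, Gamma_yxx = -0.238907, Gamma_yxy = 0.499695, Gamma_yyy = -0.119454; k3 = (-0.282059, 0.513980, -0.455519, 0.195448)
  k4: at (x, y) = (0.222888, -0.949076), (dx/dtau, dy/dtau) = (-0.293471, 0.518872); Gamma_xxx = 0.549162, Gamma_xxy = -1.169190, Gamma_xyy = 0.274581, Gamma_yxx = -0.232313, Gamma_yxy = 0.494604, Gamma_yyy = -0.116156; k4 = (-0.293471, 0.518872, -0.477296, 0.201911)
  Y <- Y + (h/6)(k1 + 2k2 + 2k3 + k4): x = 0.2229, y = -0.9491, dx/dtau = -0.2935, dy/dtau = 0.5189

Answer: x = 0.2229, y = -0.9491, dx/dtau = -0.2935, dy/dtau = 0.5189


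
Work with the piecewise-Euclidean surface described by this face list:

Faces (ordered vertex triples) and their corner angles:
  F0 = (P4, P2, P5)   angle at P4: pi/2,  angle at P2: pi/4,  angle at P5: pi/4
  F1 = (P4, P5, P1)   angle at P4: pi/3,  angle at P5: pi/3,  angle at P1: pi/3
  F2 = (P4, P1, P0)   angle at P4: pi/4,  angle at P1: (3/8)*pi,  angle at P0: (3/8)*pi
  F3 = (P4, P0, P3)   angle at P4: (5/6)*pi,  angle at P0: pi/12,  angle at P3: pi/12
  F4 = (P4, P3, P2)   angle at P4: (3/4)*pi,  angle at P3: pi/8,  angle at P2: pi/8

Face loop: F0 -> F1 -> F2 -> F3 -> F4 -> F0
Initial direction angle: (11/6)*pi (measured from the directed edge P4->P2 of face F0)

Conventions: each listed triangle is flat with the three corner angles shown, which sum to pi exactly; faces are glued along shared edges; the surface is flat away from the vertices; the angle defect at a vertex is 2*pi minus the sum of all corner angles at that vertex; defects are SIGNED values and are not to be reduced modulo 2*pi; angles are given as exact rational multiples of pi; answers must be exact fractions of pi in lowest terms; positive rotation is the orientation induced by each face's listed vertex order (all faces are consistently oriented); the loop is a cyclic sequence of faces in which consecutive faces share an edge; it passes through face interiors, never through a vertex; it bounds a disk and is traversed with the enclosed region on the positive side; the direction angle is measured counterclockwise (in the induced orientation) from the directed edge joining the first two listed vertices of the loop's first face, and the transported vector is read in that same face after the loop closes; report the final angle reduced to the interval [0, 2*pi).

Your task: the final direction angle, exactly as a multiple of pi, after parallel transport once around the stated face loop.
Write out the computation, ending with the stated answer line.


enclosed vertex P4: corner angles sum to (8/3)*pi, defect = 2*pi - (8/3)*pi = (-2/3)*pi
adding the enclosed defects to the starting angle (mod 2*pi, induced orientation) gives the holonomy
final angle = (11/6)*pi - (2/3)*pi = (7/6)*pi (mod 2*pi)

Answer: final direction angle = (7/6)*pi


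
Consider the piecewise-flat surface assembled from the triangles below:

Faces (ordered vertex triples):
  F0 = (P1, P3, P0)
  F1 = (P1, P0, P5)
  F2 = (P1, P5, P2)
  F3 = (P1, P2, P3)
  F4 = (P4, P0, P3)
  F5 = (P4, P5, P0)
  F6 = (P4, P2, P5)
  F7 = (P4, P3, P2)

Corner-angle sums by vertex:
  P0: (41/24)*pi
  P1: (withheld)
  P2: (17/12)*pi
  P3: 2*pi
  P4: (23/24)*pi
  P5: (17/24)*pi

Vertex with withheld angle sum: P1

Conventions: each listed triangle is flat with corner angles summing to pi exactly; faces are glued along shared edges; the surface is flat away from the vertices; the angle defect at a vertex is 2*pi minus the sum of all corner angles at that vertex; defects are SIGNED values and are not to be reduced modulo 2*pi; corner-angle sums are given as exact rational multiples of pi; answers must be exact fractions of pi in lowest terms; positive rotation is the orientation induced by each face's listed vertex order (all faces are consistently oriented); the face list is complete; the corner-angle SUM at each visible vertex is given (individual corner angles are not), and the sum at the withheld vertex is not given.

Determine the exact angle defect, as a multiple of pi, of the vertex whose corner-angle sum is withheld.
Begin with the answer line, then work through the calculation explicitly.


Answer: defect(P1) = (19/24)*pi

V = 6, E = 12, F = 8; chi = V - E + F = 2
Gauss-Bonnet: total defect = 2*pi*chi = 4*pi; visible defects sum to (77/24)*pi


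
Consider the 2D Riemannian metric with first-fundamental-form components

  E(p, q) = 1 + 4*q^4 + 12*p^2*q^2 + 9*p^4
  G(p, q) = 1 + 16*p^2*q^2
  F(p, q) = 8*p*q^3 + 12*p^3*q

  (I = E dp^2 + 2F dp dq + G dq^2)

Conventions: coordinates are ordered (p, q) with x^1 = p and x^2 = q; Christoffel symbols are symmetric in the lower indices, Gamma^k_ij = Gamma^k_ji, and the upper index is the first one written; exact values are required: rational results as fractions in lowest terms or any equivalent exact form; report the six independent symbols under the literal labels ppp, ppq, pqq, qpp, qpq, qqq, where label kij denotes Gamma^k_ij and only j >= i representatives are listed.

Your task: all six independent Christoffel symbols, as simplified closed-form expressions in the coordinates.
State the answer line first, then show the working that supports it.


Answer: Gamma_ppp = (18*p^3 + 12*p*q^2)/(9*p^4 + 28*p^2*q^2 + 4*q^4 + 1), Gamma_ppq = (12*p^2*q + 8*q^3)/(9*p^4 + 28*p^2*q^2 + 4*q^4 + 1), Gamma_pqq = (12*p^3 + 8*p*q^2)/(9*p^4 + 28*p^2*q^2 + 4*q^4 + 1), Gamma_qpp = 24*p^2*q/(9*p^4 + 28*p^2*q^2 + 4*q^4 + 1), Gamma_qpq = 16*p*q^2/(9*p^4 + 28*p^2*q^2 + 4*q^4 + 1), Gamma_qqq = 16*p^2*q/(9*p^4 + 28*p^2*q^2 + 4*q^4 + 1)

E = 1 + 4*q^4 + 12*p^2*q^2 + 9*p^4; F = 8*p*q^3 + 12*p^3*q; G = 1 + 16*p^2*q^2
Gamma^k_ij = (1/2) g^{kl} (d_i g_jl + d_j g_il - d_l g_ij), with g^inv = (1/(EG-F^2)) [[G, -F], [-F, E]]
first partials: E_p = 24*p*q^2 + 36*p^3, E_q = 16*q^3 + 24*p^2*q, F_p = 8*q^3 + 36*p^2*q, F_q = 24*p*q^2 + 12*p^3, G_p = 32*p*q^2, G_q = 32*p^2*q
D = EG - F^2 = 1 + 4*q^4 + 28*p^2*q^2 + 9*p^4
expanded: Gamma^p_pp = (G E_p - 2F F_p + F E_q)/(2D), Gamma^p_pq = (G E_q - F G_p)/(2D), Gamma^p_qq = (2G F_q - G G_p - F G_q)/(2D), Gamma^q_pp = (2E F_p - E E_q - F E_p)/(2D), Gamma^q_pq = (E G_p - F E_q)/(2D), Gamma^q_qq = (E G_q - 2F F_q + F G_p)/(2D); substitute and cancel common factors


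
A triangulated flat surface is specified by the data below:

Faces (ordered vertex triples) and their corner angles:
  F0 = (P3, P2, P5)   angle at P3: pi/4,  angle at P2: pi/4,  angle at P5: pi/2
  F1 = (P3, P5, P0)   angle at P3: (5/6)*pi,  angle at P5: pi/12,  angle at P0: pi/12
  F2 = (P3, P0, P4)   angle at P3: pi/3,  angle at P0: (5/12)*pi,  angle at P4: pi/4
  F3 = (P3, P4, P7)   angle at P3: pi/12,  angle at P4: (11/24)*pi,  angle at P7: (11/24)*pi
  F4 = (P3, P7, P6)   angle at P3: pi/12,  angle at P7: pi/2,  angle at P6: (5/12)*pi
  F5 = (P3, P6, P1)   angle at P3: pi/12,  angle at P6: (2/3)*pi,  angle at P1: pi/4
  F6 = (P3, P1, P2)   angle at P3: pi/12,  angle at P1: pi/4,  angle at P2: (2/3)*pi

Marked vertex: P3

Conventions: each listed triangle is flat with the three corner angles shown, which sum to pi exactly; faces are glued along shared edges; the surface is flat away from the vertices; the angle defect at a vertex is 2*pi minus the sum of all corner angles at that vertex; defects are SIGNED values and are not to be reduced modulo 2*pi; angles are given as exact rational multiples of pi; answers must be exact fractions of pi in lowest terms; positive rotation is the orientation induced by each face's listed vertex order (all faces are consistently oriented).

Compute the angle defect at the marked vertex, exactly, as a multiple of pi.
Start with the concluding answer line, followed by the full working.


Answer: defect(P3) = pi/4

Sum of corner angles at P3: (7/4)*pi
defect = 2*pi - (7/4)*pi


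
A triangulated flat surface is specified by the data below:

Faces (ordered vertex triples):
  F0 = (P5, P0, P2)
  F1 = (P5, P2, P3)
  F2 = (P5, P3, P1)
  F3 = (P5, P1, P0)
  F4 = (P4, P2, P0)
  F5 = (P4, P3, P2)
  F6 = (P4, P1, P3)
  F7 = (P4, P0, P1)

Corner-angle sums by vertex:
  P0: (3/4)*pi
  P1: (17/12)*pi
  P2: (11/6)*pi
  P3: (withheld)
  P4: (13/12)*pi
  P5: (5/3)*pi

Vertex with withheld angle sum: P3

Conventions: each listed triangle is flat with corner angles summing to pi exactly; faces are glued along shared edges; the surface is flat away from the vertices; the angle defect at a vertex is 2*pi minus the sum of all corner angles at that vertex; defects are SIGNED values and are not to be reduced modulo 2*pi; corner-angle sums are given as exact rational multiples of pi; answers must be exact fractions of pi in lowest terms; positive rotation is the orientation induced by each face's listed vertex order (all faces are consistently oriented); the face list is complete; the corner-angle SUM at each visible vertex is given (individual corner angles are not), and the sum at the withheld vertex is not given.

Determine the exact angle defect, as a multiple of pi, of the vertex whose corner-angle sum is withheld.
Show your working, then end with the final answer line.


V = 6, E = 12, F = 8; chi = V - E + F = 2
Gauss-Bonnet: total defect = 2*pi*chi = 4*pi; visible defects sum to (13/4)*pi

Answer: defect(P3) = (3/4)*pi


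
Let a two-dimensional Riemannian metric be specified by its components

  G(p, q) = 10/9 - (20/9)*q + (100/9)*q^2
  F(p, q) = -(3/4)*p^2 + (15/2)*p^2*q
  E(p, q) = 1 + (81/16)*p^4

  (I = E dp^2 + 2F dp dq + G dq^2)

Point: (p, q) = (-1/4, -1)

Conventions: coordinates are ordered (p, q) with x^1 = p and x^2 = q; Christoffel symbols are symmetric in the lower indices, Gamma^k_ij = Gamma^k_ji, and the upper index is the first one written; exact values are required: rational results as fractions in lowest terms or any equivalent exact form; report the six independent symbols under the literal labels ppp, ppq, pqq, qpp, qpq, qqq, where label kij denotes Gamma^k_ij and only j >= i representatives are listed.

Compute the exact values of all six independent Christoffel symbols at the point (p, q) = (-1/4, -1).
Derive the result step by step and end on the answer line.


E = 4177/4096, F = -33/64, G = 130/9 at the point
E_p = -81/256, E_q = 0, F_p = 33/8, F_q = 15/32, G_p = 0, G_q = -220/9
EG - F^2 = 533209/36864;  g^inv = (36864/533209) * [[130/9, 33/64], [33/64, 4177/4096]]
first-kind symbols [ij,l] = (1/2)(d_i g_jl + d_j g_il - d_l g_ij): [pp,p] = E_p/2 = -81/512, [pp,q] = F_p - E_q/2 = 33/8, [pq,p] = E_q/2 = 0, [pq,q] = G_p/2 = 0, [qq,p] = F_q - G_p/2 = 15/32, [qq,q] = G_q/2 = -110/9
Gamma^p_ij = (G*[ij,p] - F*[ij,q])/(EG - F^2), Gamma^q_ij = (E*[ij,q] - F*[ij,p])/(EG - F^2)

Answer: Gamma_ppp = -5832/533209, Gamma_ppq = 0, Gamma_pqq = 17280/533209, Gamma_qpp = 152064/533209, Gamma_qpq = 0, Gamma_qqq = -450560/533209


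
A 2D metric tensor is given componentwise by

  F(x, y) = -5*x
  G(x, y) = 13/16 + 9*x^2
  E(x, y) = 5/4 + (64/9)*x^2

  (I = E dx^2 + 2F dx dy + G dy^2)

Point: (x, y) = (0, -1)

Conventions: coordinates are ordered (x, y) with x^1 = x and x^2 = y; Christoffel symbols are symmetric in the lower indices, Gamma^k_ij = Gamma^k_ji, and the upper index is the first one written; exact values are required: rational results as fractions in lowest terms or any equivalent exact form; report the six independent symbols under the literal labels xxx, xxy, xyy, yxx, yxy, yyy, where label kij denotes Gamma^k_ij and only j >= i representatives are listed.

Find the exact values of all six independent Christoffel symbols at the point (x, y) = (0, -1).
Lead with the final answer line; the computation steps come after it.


Answer: Gamma_xxx = 0, Gamma_xxy = 0, Gamma_xyy = 0, Gamma_yxx = -80/13, Gamma_yxy = 0, Gamma_yyy = 0

E = 5/4, F = 0, G = 13/16 at the point
E_x = 0, E_y = 0, F_x = -5, F_y = 0, G_x = 0, G_y = 0
EG - F^2 = 65/64;  g^inv = (64/65) * [[13/16, 0], [0, 5/4]]
first-kind symbols [ij,l] = (1/2)(d_i g_jl + d_j g_il - d_l g_ij): [xx,x] = E_x/2 = 0, [xx,y] = F_x - E_y/2 = -5, [xy,x] = E_y/2 = 0, [xy,y] = G_x/2 = 0, [yy,x] = F_y - G_x/2 = 0, [yy,y] = G_y/2 = 0
Gamma^x_ij = (G*[ij,x] - F*[ij,y])/(EG - F^2), Gamma^y_ij = (E*[ij,y] - F*[ij,x])/(EG - F^2)


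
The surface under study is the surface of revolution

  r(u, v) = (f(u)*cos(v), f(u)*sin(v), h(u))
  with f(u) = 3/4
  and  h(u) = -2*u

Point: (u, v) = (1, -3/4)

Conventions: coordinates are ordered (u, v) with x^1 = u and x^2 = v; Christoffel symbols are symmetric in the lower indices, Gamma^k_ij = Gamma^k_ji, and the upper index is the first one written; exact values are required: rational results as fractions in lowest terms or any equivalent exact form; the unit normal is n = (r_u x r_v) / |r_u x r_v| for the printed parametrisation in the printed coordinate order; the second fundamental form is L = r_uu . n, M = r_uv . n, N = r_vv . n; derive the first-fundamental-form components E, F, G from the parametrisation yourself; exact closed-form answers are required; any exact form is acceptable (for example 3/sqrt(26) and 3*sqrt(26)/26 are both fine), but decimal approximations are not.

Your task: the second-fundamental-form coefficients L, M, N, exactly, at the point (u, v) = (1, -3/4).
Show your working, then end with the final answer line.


f = 3/4, f' = 0, f'' = 0, h' = -2, h'' = 0
E = 4, F = 0, G = 9/16; answer radicand W^2 = 4
unnormalised second-form numerators: l = 0, m = 0, n = -3/2; L = l/sqrt(4), and similarly M = m/sqrt(W^2), N = n/sqrt(W^2)

Answer: L = 0, M = 0, N = -3/4


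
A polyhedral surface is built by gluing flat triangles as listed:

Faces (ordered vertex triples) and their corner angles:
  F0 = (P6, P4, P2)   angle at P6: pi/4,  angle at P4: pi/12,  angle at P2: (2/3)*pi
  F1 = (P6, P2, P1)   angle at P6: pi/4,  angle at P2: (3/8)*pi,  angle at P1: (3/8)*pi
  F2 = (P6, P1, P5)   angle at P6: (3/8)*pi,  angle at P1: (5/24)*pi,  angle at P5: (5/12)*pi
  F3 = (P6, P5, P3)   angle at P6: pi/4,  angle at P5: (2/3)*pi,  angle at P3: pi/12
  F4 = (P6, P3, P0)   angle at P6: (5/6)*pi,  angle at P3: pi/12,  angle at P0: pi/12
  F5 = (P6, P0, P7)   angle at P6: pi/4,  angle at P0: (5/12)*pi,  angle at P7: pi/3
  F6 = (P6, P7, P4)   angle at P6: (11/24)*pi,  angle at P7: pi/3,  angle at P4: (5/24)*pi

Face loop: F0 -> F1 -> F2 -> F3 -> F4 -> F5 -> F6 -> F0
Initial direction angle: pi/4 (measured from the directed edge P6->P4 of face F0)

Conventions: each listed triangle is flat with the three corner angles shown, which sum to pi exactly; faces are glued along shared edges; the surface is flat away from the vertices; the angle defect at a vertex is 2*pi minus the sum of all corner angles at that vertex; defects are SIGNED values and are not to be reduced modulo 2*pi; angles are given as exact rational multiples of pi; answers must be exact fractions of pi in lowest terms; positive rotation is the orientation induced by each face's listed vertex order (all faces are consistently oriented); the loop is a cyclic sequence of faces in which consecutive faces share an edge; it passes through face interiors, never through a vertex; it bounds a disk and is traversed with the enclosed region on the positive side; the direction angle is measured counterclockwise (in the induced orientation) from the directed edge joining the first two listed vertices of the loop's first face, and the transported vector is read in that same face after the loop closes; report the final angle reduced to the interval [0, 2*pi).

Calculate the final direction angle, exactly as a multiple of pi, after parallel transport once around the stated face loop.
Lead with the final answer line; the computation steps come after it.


Answer: final direction angle = (19/12)*pi

enclosed vertex P6: corner angles sum to (8/3)*pi, defect = 2*pi - (8/3)*pi = (-2/3)*pi
summing the enclosed defects onto the initial angle, mod 2*pi in the induced orientation:
final angle = pi/4 - (2/3)*pi = (19/12)*pi (mod 2*pi)


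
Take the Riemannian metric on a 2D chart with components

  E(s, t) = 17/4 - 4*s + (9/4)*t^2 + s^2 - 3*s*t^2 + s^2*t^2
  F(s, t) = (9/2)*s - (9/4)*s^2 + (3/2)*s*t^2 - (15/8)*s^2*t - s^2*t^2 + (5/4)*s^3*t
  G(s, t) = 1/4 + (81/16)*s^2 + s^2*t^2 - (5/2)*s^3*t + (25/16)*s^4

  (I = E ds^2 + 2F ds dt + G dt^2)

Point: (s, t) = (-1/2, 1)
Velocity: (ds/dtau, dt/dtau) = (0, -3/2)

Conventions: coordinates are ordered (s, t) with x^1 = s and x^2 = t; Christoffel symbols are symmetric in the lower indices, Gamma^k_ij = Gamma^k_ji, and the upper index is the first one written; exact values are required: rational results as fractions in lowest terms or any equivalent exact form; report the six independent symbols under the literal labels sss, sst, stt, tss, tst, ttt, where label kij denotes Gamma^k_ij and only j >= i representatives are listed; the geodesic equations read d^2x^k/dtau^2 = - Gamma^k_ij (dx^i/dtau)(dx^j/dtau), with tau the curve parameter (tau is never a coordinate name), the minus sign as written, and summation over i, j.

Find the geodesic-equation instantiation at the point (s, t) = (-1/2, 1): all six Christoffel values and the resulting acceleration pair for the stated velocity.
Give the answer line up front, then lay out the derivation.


Answer: Gamma_sss = 2661/323, Gamma_sst = -641/190, Gamma_stt = 91363/51680, Gamma_tss = 6624/323, Gamma_tst = -844/95, Gamma_ttt = 12249/3230; accelerations (d^2s/dtau^2, d^2t/dtau^2) = (-822267/206720, -110241/12920)

E = 21/2, F = -71/16, G = 557/256 at the point
E_s = -9, E_t = 8, F_s = 193/16, F_t = -21/8, G_s = -279/32, G_t = 13/16
EG - F^2 = 1615/512;  g^inv = (512/1615) * [[557/256, 71/16], [71/16, 21/2]]
first-kind symbols [ij,l] = (1/2)(d_i g_jl + d_j g_il - d_l g_ij): [ss,s] = E_s/2 = -9/2, [ss,t] = F_s - E_t/2 = 129/16, [st,s] = E_t/2 = 4, [st,t] = G_s/2 = -279/64, [tt,s] = F_t - G_s/2 = 111/64, [tt,t] = G_t/2 = 13/32
Gamma^s_ij = (G*[ij,s] - F*[ij,t])/(EG - F^2), Gamma^t_ij = (E*[ij,t] - F*[ij,s])/(EG - F^2)
Gamma_sss = 2661/323, Gamma_sst = -641/190, Gamma_stt = 91363/51680, Gamma_tss = 6624/323, Gamma_tst = -844/95, Gamma_ttt = 12249/3230
d^2s/dtau^2 = -(Gamma_sss*(0)^2 + 2*Gamma_sst*(0)*(-3/2) + Gamma_stt*(-3/2)^2) = -822267/206720
d^2t/dtau^2 = -(Gamma_tss*(0)^2 + 2*Gamma_tst*(0)*(-3/2) + Gamma_ttt*(-3/2)^2) = -110241/12920


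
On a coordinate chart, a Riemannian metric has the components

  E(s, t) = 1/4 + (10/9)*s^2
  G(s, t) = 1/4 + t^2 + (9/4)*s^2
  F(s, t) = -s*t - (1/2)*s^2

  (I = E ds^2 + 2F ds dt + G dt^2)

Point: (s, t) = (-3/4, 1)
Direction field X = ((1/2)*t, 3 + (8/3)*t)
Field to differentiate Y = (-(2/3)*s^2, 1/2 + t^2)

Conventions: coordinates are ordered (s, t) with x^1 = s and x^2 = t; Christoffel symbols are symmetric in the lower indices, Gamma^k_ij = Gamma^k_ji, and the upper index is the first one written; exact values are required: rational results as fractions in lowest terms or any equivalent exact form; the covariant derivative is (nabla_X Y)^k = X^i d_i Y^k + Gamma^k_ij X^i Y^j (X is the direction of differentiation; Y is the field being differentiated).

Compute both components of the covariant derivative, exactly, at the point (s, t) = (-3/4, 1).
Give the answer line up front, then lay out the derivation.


Answer: (nabla_X Y)^s = 198289/8116, (nabla_X Y)^t = 68137/6087

E = 7/8, F = 15/32, G = 161/64 at the point
E_s = -5/3, E_t = 0, F_s = -1/4, F_t = 3/4, G_s = -27/8, G_t = 2
EG - F^2 = 2029/1024;  g^inv = (1024/2029) * [[161/64, -15/32], [-15/32, 7/8]]
first-kind symbols [ij,l] = (1/2)(d_i g_jl + d_j g_il - d_l g_ij): [ss,s] = E_s/2 = -5/6, [ss,t] = F_s - E_t/2 = -1/4, [st,s] = E_t/2 = 0, [st,t] = G_s/2 = -27/16, [tt,s] = F_t - G_s/2 = 39/16, [tt,t] = G_t/2 = 1
Gamma^s_ij = (G*[ij,s] - F*[ij,t])/(EG - F^2), Gamma^t_ij = (E*[ij,t] - F*[ij,s])/(EG - F^2)
Gamma_sss = -6080/6087, Gamma_sst = 810/2029, Gamma_stt = 5799/2029, Gamma_tss = 176/2029, Gamma_tst = -1512/2029, Gamma_ttt = -274/2029
X = (1/2, 17/3), Y = (-3/8, 3/2) at the point


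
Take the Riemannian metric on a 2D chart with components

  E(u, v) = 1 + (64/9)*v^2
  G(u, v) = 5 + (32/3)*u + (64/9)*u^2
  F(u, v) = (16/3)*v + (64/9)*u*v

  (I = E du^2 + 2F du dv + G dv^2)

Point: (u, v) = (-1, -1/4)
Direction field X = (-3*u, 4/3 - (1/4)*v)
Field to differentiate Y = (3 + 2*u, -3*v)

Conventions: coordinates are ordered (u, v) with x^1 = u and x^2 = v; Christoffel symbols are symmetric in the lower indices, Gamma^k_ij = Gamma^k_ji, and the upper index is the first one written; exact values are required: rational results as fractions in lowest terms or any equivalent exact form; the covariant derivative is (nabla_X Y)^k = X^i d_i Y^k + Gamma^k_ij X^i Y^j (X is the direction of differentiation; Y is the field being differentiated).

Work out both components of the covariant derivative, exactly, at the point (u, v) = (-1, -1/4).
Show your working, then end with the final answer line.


E = 13/9, F = 4/9, G = 13/9 at the point
E_u = 0, E_v = -32/9, F_u = -16/9, F_v = -16/9, G_u = -32/9, G_v = 0
EG - F^2 = 17/9;  g^inv = (9/17) * [[13/9, -4/9], [-4/9, 13/9]]
first-kind symbols [ij,l] = (1/2)(d_i g_jl + d_j g_il - d_l g_ij): [uu,u] = E_u/2 = 0, [uu,v] = F_u - E_v/2 = 0, [uv,u] = E_v/2 = -16/9, [uv,v] = G_u/2 = -16/9, [vv,u] = F_v - G_u/2 = 0, [vv,v] = G_v/2 = 0
Gamma^u_ij = (G*[ij,u] - F*[ij,v])/(EG - F^2), Gamma^v_ij = (E*[ij,v] - F*[ij,u])/(EG - F^2)
Gamma_uuu = 0, Gamma_uuv = -16/17, Gamma_uvv = 0, Gamma_vuu = 0, Gamma_vuv = -16/17, Gamma_vvv = 0
X = (3, 67/48), Y = (1, 3/4) at the point

Answer: (nabla_X Y)^u = 131/51, (nabla_X Y)^v = -6217/816


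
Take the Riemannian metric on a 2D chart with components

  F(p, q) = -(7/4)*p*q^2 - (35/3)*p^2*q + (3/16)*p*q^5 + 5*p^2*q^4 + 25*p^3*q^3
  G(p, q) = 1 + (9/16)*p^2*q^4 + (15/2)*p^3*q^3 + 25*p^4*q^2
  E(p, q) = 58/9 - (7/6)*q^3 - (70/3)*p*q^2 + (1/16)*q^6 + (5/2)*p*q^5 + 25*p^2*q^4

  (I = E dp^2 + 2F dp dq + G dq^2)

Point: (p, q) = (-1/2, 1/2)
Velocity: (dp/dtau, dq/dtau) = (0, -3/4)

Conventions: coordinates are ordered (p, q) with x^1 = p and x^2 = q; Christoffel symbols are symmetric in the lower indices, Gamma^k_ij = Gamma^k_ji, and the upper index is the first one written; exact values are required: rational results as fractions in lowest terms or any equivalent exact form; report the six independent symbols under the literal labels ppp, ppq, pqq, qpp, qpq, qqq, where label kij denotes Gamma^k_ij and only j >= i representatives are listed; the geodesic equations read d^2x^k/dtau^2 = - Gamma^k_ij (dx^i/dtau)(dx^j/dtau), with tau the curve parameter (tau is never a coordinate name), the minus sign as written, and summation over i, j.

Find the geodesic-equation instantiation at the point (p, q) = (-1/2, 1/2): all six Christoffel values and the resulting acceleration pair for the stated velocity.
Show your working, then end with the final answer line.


E = 88177/9216, F = -4777/3072, G = 1313/1024 at the point
E_p = -1405/192, E_q = 10397/768, F_p = 11417/1536, F_q = -5821/1536, G_p = -629/256, G_q = 119/128
EG - F^2 = 45389/4608;  g^inv = (4608/45389) * [[1313/1024, 4777/3072], [4777/3072, 88177/9216]]
first-kind symbols [ij,l] = (1/2)(d_i g_jl + d_j g_il - d_l g_ij): [pp,p] = E_p/2 = -1405/384, [pp,q] = F_p - E_q/2 = 85/128, [pq,p] = E_q/2 = 10397/1536, [pq,q] = G_p/2 = -629/512, [qq,p] = F_q - G_p/2 = -1967/768, [qq,q] = G_q/2 = 119/256
Gamma^p_ij = (G*[ij,p] - F*[ij,q])/(EG - F^2), Gamma^q_ij = (E*[ij,q] - F*[ij,p])/(EG - F^2)
Gamma_ppp = -16860/45389, Gamma_ppq = 31191/45389, Gamma_pqq = -11802/45389, Gamma_qpp = 3060/45389, Gamma_qpq = -5661/45389, Gamma_qqq = 2142/45389
d^2p/dtau^2 = -(Gamma_ppp*(0)^2 + 2*Gamma_ppq*(0)*(-3/4) + Gamma_pqq*(-3/4)^2) = 53109/363112
d^2q/dtau^2 = -(Gamma_qpp*(0)^2 + 2*Gamma_qpq*(0)*(-3/4) + Gamma_qqq*(-3/4)^2) = -9639/363112

Answer: Gamma_ppp = -16860/45389, Gamma_ppq = 31191/45389, Gamma_pqq = -11802/45389, Gamma_qpp = 3060/45389, Gamma_qpq = -5661/45389, Gamma_qqq = 2142/45389; accelerations (d^2p/dtau^2, d^2q/dtau^2) = (53109/363112, -9639/363112)


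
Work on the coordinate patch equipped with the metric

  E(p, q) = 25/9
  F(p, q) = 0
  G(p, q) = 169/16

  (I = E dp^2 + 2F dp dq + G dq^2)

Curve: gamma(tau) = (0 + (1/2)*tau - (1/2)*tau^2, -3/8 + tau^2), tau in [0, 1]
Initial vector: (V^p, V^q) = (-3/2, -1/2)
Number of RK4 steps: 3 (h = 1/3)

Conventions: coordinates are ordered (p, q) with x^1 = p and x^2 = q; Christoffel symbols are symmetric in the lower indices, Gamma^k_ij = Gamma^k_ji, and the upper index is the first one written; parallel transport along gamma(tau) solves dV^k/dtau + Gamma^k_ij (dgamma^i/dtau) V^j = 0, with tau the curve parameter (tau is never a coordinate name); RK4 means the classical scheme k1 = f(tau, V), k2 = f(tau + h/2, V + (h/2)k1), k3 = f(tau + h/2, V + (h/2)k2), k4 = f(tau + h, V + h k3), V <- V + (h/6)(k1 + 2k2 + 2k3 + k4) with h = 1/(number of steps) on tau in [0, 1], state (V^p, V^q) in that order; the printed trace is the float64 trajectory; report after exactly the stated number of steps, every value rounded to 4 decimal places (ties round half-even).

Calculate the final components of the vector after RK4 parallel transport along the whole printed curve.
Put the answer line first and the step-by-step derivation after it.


Answer: V^p = -1.5000, V^q = -0.5000

gamma'(tau) = (1/2 - tau, 2*tau); f(tau, V)^k = -Gamma^k_ij(gamma(tau)) gamma'^i(tau) V^j; h = 1/3; intermediate values shown to 6 dp
curve data and Christoffel symbols at the stage parameters:
  tau = 0.000000: gamma = (0.000000, -0.375000), gamma' = (0.500000, 0.000000); Gamma_ppp = 0.000000, Gamma_ppq = 0.000000, Gamma_pqq = 0.000000, Gamma_qpp = 0.000000, Gamma_qpq = 0.000000, Gamma_qqq = 0.000000
  tau = 0.166667: gamma = (0.069444, -0.347222), gamma' = (0.333333, 0.333333); Gamma_ppp = 0.000000, Gamma_ppq = 0.000000, Gamma_pqq = 0.000000, Gamma_qpp = 0.000000, Gamma_qpq = 0.000000, Gamma_qqq = 0.000000
  tau = 0.333333: gamma = (0.111111, -0.263889), gamma' = (0.166667, 0.666667); Gamma_ppp = 0.000000, Gamma_ppq = 0.000000, Gamma_pqq = 0.000000, Gamma_qpp = 0.000000, Gamma_qpq = 0.000000, Gamma_qqq = 0.000000
  tau = 0.500000: gamma = (0.125000, -0.125000), gamma' = (0.000000, 1.000000); Gamma_ppp = 0.000000, Gamma_ppq = 0.000000, Gamma_pqq = 0.000000, Gamma_qpp = 0.000000, Gamma_qpq = 0.000000, Gamma_qqq = 0.000000
  tau = 0.666667: gamma = (0.111111, 0.069444), gamma' = (-0.166667, 1.333333); Gamma_ppp = 0.000000, Gamma_ppq = 0.000000, Gamma_pqq = 0.000000, Gamma_qpp = 0.000000, Gamma_qpq = 0.000000, Gamma_qqq = 0.000000
  tau = 0.833333: gamma = (0.069444, 0.319444), gamma' = (-0.333333, 1.666667); Gamma_ppp = 0.000000, Gamma_ppq = 0.000000, Gamma_pqq = 0.000000, Gamma_qpp = 0.000000, Gamma_qpq = 0.000000, Gamma_qqq = 0.000000
  tau = 1.000000: gamma = (0.000000, 0.625000), gamma' = (-0.500000, 2.000000); Gamma_ppp = 0.000000, Gamma_ppq = 0.000000, Gamma_pqq = 0.000000, Gamma_qpp = 0.000000, Gamma_qpq = 0.000000, Gamma_qqq = 0.000000
step 0: V^p = -1.5000, V^q = -0.5000
step 1: k1 = (0.000000, 0.000000), k2 = (0.000000, 0.000000), k3 = (0.000000, 0.000000), k4 = (0.000000, 0.000000); V <- V + (h/6)(k1 + 2k2 + 2k3 + k4): V^p = -1.5000, V^q = -0.5000
step 2: k1 = (0.000000, 0.000000), k2 = (0.000000, 0.000000), k3 = (0.000000, 0.000000), k4 = (0.000000, 0.000000); V <- V + (h/6)(k1 + 2k2 + 2k3 + k4): V^p = -1.5000, V^q = -0.5000
step 3: k1 = (0.000000, 0.000000), k2 = (0.000000, 0.000000), k3 = (0.000000, 0.000000), k4 = (0.000000, 0.000000); V <- V + (h/6)(k1 + 2k2 + 2k3 + k4): V^p = -1.5000, V^q = -0.5000


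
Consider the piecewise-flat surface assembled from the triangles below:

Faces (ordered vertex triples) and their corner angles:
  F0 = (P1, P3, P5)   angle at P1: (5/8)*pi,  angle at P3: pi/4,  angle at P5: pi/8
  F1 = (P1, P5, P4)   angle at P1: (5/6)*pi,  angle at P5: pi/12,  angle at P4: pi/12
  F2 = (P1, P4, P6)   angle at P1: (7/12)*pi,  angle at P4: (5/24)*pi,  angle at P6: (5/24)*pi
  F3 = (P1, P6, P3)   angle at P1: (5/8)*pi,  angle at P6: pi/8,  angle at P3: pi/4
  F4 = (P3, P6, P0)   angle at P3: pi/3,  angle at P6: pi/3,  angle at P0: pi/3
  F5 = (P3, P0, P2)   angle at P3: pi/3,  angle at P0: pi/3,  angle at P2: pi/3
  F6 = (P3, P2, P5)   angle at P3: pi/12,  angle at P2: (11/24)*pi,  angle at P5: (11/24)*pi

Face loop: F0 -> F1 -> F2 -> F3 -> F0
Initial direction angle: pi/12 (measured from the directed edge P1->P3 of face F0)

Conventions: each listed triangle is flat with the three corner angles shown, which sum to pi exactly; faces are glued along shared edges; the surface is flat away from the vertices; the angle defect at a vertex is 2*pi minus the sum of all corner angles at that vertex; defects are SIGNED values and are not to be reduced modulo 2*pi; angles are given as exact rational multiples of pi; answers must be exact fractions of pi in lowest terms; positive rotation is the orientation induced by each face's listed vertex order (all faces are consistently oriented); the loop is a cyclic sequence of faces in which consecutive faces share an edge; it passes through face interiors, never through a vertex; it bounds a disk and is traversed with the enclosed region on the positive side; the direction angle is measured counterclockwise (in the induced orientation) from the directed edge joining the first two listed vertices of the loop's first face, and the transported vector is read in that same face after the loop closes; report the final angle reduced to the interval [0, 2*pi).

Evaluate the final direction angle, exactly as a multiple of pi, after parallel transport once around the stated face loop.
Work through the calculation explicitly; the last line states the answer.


enclosed vertex P1: corner angles sum to (8/3)*pi, defect = 2*pi - (8/3)*pi = (-2/3)*pi
adding the enclosed defects to the starting angle (mod 2*pi, induced orientation) gives the holonomy
final angle = pi/12 - (2/3)*pi = (17/12)*pi (mod 2*pi)

Answer: final direction angle = (17/12)*pi


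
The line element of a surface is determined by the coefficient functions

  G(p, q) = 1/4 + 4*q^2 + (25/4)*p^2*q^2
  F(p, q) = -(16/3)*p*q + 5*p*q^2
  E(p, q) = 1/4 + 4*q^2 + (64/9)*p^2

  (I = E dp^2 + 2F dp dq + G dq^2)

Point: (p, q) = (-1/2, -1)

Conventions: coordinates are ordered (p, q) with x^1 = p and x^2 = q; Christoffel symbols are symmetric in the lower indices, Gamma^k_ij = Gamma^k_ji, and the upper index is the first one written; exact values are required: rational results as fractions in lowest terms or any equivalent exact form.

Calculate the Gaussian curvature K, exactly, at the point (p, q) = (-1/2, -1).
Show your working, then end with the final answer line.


E = 217/36, F = -31/6, G = 93/16, EG - F^2 = 4805/576 at the point
E_p = -64/9, E_q = -8, F_p = 31/3, F_q = 23/3, G_p = -25/4, G_q = -89/8
E_qq = 8, F_pq = -46/3, G_pp = 25/2
Compute both Brioschi determinants and normalise by (EG - F^2)^2.
M1 = [[-E_qq/2 + F_pq - G_pp/2, E_p/2, F_p - E_q/2], [F_q - G_p/2, E, F], [G_q/2, F, G]] = [[-307/12, -32/9, 43/3], [259/24, 217/36, -31/6], [-89/16, -31/6, 93/16]]; det M1 = -947329/2304
M2 = [[0, E_q/2, G_p/2], [E_q/2, E, F], [G_p/2, F, G]] = [[0, -4, -25/8], [-4, 217/36, -31/6], [-25/8, -31/6, 93/16]]; det M2 = -647497/2304
det M1 - det M2 = -12493/96; K = -12493/96 / (4805/576)^2 = -44928/24025

Answer: K = -44928/24025


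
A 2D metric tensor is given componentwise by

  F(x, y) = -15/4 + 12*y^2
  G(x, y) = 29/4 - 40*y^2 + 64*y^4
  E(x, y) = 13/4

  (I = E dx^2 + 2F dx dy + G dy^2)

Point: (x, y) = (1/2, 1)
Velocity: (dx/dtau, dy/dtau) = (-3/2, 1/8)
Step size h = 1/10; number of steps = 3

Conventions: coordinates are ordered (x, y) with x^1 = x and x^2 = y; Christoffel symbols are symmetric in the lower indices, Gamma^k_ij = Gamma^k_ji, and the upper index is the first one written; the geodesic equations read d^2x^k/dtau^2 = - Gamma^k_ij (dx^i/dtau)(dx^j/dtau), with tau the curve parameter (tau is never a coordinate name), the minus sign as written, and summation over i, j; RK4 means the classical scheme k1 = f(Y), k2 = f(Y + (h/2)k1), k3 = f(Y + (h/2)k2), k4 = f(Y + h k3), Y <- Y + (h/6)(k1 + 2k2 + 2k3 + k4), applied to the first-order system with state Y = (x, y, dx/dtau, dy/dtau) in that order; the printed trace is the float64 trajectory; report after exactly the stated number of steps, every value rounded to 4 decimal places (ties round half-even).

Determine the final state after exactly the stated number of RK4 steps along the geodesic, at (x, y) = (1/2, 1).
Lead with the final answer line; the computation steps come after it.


Answer: x = 0.0495, y = 1.0358, dx/dtau = -1.5028, dy/dtau = 0.1140

f(Y) = (dx/dtau, dy/dtau, -Gamma^x_ij Y'^i Y'^j, -Gamma^y_ij Y'^i Y'^j) with the Gammas evaluated at the stage position; h = 0.100000; intermediate values shown to 6 dp
step 0: x = 0.5000, y = 1.0000, dx/dtau = -1.5000, dy/dtau = 0.1250
step 1:
  k1: at (x, y) = (0.500000, 1.000000), (dx/dtau, dy/dtau) = (-1.500000, 0.125000); Gamma_xxx = 0.000000, Gamma_xxy = 0.000000, Gamma_xyy = 0.716418, Gamma_yxx = 0.000000, Gamma_yxy = 0.000000, Gamma_yyy = 2.626866; k1 = (-1.500000, 0.125000, -0.011194, -0.041045)
  k2: at (x, y) = (0.425000, 1.006250), (dx/dtau, dy/dtau) = (-1.500560, 0.122948); Gamma_xxx = 0.000000, Gamma_xxy = 0.000000, Gamma_xyy = 0.697705, Gamma_yxx = 0.000000, Gamma_yxy = 0.000000, Gamma_yyy = 2.604909; k2 = (-1.500560, 0.122948, -0.010547, -0.039376)
  k3: at (x, y) = (0.424972, 1.006147), (dx/dtau, dy/dtau) = (-1.500527, 0.123031); Gamma_xxx = 0.000000, Gamma_xxy = 0.000000, Gamma_xyy = 0.698007, Gamma_yxx = 0.000000, Gamma_yxy = 0.000000, Gamma_yyy = 2.605268; k3 = (-1.500527, 0.123031, -0.010565, -0.039435)
  k4: at (x, y) = (0.349947, 1.012303), (dx/dtau, dy/dtau) = (-1.501057, 0.121056); Gamma_xxx = 0.000000, Gamma_xxy = 0.000000, Gamma_xyy = 0.680199, Gamma_yxx = 0.000000, Gamma_yxy = 0.000000, Gamma_yyy = 2.583877; k4 = (-1.501057, 0.121056, -0.009968, -0.037866)
  Y <- Y + (h/6)(k1 + 2k2 + 2k3 + k4): x = 0.3499, y = 1.0123, dx/dtau = -1.5011, dy/dtau = 0.1211
step 2:
  k1: at (x, y) = (0.349946, 1.012300), (dx/dtau, dy/dtau) = (-1.501056, 0.121058); Gamma_xxx = 0.000000, Gamma_xxy = 0.000000, Gamma_xyy = 0.680207, Gamma_yxx = 0.000000, Gamma_yxy = 0.000000, Gamma_yyy = 2.583886; k1 = (-1.501056, 0.121058, -0.009968, -0.037867)
  k2: at (x, y) = (0.274893, 1.018353), (dx/dtau, dy/dtau) = (-1.501555, 0.119164); Gamma_xxx = 0.000000, Gamma_xxy = 0.000000, Gamma_xyy = 0.663285, Gamma_yxx = 0.000000, Gamma_yxy = 0.000000, Gamma_yyy = 2.563086; k2 = (-1.501555, 0.119164, -0.009419, -0.036396)
  k3: at (x, y) = (0.274868, 1.018258), (dx/dtau, dy/dtau) = (-1.501527, 0.119238); Gamma_xxx = 0.000000, Gamma_xxy = 0.000000, Gamma_xyy = 0.663545, Gamma_yxx = 0.000000, Gamma_yxy = 0.000000, Gamma_yyy = 2.563410; k3 = (-1.501527, 0.119238, -0.009434, -0.036446)
  k4: at (x, y) = (0.199793, 1.024224), (dx/dtau, dy/dtau) = (-1.502000, 0.117413); Gamma_xxx = 0.000000, Gamma_xxy = 0.000000, Gamma_xyy = 0.647407, Gamma_yxx = 0.000000, Gamma_yxy = 0.000000, Gamma_yyy = 2.543136; k4 = (-1.502000, 0.117413, -0.008925, -0.035059)
  Y <- Y + (h/6)(k1 + 2k2 + 2k3 + k4): x = 0.1998, y = 1.0242, dx/dtau = -1.5020, dy/dtau = 0.1174
step 3:
  k1: at (x, y) = (0.199792, 1.024222), (dx/dtau, dy/dtau) = (-1.502000, 0.117414); Gamma_xxx = 0.000000, Gamma_xxy = 0.000000, Gamma_xyy = 0.647414, Gamma_yxx = 0.000000, Gamma_yxy = 0.000000, Gamma_yyy = 2.543145; k1 = (-1.502000, 0.117414, -0.008925, -0.035060)
  k2: at (x, y) = (0.124692, 1.030092), (dx/dtau, dy/dtau) = (-1.502446, 0.115661); Gamma_xxx = 0.000000, Gamma_xxy = 0.000000, Gamma_xyy = 0.632043, Gamma_yxx = 0.000000, Gamma_yxy = 0.000000, Gamma_yyy = 2.523419; k2 = (-1.502446, 0.115661, -0.008455, -0.033757)
  k3: at (x, y) = (0.124670, 1.030005), (dx/dtau, dy/dtau) = (-1.502423, 0.115726); Gamma_xxx = 0.000000, Gamma_xxy = 0.000000, Gamma_xyy = 0.632269, Gamma_yxx = 0.000000, Gamma_yxy = 0.000000, Gamma_yyy = 2.523712; k3 = (-1.502423, 0.115726, -0.008468, -0.033799)
  k4: at (x, y) = (0.049550, 1.035794), (dx/dtau, dy/dtau) = (-1.502847, 0.114034); Gamma_xxx = 0.000000, Gamma_xxy = 0.000000, Gamma_xyy = 0.617580, Gamma_yxx = 0.000000, Gamma_yxy = 0.000000, Gamma_yyy = 2.504476; k4 = (-1.502847, 0.114034, -0.008031, -0.032568)
  Y <- Y + (h/6)(k1 + 2k2 + 2k3 + k4): x = 0.0495, y = 1.0358, dx/dtau = -1.5028, dy/dtau = 0.1140
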